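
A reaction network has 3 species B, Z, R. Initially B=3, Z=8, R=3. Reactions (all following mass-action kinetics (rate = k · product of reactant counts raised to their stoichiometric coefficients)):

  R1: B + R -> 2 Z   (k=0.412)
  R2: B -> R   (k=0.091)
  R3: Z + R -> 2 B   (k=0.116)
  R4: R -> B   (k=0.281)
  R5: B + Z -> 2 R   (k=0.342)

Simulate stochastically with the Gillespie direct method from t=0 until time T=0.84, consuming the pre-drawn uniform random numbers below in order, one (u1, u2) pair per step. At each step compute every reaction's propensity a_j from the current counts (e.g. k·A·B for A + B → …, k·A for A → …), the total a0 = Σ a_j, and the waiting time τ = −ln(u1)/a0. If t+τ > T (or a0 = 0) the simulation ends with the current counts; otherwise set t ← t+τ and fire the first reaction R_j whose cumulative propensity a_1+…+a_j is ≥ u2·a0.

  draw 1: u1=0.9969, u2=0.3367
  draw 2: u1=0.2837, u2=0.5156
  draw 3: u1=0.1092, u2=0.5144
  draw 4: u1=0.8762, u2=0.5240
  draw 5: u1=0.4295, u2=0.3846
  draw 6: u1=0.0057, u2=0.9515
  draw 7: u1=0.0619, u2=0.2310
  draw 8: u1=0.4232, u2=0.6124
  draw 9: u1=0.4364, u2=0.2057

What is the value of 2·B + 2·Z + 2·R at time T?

Check how each reaction changes W = 2·B + 2·Z + 2·R (weight of products minus weight of reactants):
R1: B + R -> 2 Z: (2·2) − (2·1 + 2·1) = 4 − 4 = 0
R2: B -> R: (2·1) − (2·1) = 2 − 2 = 0
R3: Z + R -> 2 B: (2·2) − (2·1 + 2·1) = 4 − 4 = 0
R4: R -> B: (2·1) − (2·1) = 2 − 2 = 0
R5: B + Z -> 2 R: (2·2) − (2·1 + 2·1) = 4 − 4 = 0
Every reaction leaves W unchanged, so W is conserved and no simulation is needed: W(T) = W(0) = 2·3 + 2·8 + 2·3 = 28

Value at T = 28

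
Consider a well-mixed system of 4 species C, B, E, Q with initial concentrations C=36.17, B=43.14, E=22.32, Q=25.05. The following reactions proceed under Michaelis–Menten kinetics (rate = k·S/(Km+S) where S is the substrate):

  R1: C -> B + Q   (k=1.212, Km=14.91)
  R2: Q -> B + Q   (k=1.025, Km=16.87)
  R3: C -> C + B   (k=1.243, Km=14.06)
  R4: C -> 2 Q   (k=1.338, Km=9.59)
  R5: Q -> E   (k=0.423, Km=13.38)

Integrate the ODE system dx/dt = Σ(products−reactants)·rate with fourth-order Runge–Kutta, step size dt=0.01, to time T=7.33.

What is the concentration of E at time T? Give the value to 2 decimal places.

E at T = 24.54

RK4 with dt=0.01: 733 steps to T=7.33. Trajectory (selected grid times):
t=0.00: C=36.17 B=43.14 E=22.32 Q=25.05
t=0.81: C=34.63 B=45.06 E=22.55 Q=27.22
t=1.63: C=33.08 B=46.99 E=22.78 Q=29.38
t=2.44: C=31.57 B=48.90 E=23.02 Q=31.49
t=3.26: C=30.07 B=50.82 E=23.27 Q=33.59
t=4.07: C=28.60 B=52.71 E=23.51 Q=35.62
t=4.89: C=27.14 B=54.61 E=23.77 Q=37.65
t=5.70: C=25.71 B=56.48 E=24.02 Q=39.61
t=6.52: C=24.30 B=58.34 E=24.28 Q=41.56
t=7.33: C=22.93 B=60.17 E=24.54 Q=43.44
Read off E at T=7.33: 24.54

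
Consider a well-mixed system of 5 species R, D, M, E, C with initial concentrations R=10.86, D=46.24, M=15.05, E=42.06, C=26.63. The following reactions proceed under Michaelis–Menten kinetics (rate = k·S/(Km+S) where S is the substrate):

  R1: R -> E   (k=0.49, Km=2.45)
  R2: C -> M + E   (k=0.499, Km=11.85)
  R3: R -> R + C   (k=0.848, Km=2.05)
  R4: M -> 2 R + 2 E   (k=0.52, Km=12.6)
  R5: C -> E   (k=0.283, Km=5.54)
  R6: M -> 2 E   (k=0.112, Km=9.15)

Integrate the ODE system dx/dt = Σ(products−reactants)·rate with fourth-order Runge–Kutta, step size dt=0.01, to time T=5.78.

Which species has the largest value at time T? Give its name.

Dominant species at T: E

RK4 with dt=0.01: 578 steps to T=5.78. Trajectory (selected grid times):
t=0.00: R=10.86 D=46.24 M=15.05 E=42.06 C=26.63
t=0.64: R=10.97 D=46.24 M=15.05 E=43.14 C=26.72
t=1.28: R=11.07 D=46.24 M=15.04 E=44.22 C=26.80
t=1.93: R=11.18 D=46.24 M=15.04 E=45.31 C=26.89
t=2.57: R=11.28 D=46.24 M=15.03 E=46.40 C=26.98
t=3.21: R=11.39 D=46.24 M=15.03 E=47.48 C=27.06
t=3.85: R=11.49 D=46.24 M=15.03 E=48.56 C=27.15
t=4.50: R=11.60 D=46.24 M=15.02 E=49.66 C=27.24
t=5.14: R=11.70 D=46.24 M=15.02 E=50.74 C=27.33
t=5.78: R=11.80 D=46.24 M=15.02 E=51.83 C=27.42
At T=5.78: R=11.80 D=46.24 M=15.02 E=51.83 C=27.42; the largest is E.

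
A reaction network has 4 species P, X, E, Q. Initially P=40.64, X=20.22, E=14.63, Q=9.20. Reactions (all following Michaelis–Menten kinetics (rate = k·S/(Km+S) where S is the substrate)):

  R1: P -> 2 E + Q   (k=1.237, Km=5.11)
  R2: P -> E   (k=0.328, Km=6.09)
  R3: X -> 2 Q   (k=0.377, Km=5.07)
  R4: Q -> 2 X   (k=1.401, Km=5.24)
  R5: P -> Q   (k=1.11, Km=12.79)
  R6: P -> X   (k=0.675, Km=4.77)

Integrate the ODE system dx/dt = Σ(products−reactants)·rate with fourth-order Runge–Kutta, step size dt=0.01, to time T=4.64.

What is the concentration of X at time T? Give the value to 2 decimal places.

X at T = 30.69

RK4 with dt=0.01: 464 steps to T=4.64. Trajectory (selected grid times):
t=0.00: P=40.64 X=20.22 E=14.63 Q=9.20
t=0.52: P=39.17 X=21.32 E=15.92 Q=10.05
t=1.03: P=37.74 X=22.42 E=17.18 Q=10.87
t=1.55: P=36.29 X=23.57 E=18.45 Q=11.69
t=2.06: P=34.87 X=24.71 E=19.70 Q=12.47
t=2.58: P=33.44 X=25.89 E=20.96 Q=13.26
t=3.09: P=32.05 X=27.06 E=22.20 Q=14.02
t=3.61: P=30.64 X=28.27 E=23.44 Q=14.78
t=4.12: P=29.26 X=29.46 E=24.66 Q=15.51
t=4.64: P=27.88 X=30.69 E=25.89 Q=16.25
Read off X at T=4.64: 30.69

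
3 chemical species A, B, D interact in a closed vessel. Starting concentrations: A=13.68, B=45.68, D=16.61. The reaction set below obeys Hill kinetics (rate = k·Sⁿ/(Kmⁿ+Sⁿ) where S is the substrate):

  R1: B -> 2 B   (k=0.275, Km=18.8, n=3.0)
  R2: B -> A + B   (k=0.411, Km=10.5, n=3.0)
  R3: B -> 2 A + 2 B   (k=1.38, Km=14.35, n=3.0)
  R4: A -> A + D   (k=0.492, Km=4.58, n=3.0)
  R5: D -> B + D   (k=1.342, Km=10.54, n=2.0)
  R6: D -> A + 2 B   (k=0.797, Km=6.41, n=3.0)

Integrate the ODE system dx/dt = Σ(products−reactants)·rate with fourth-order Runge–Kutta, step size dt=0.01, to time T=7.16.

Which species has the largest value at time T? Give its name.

RK4 with dt=0.01: 716 steps to T=7.16. Trajectory (selected grid times):
t=0.00: A=13.68 B=45.68 D=16.61
t=0.80: A=16.76 B=48.93 D=16.39
t=1.59: A=19.80 B=52.13 D=16.18
t=2.39: A=22.89 B=55.38 D=15.97
t=3.18: A=25.95 B=58.58 D=15.77
t=3.98: A=29.06 B=61.81 D=15.56
t=4.77: A=32.12 B=65.00 D=15.36
t=5.57: A=35.23 B=68.22 D=15.16
t=6.36: A=38.30 B=71.40 D=14.96
t=7.16: A=41.41 B=74.61 D=14.77
At T=7.16: A=41.41 B=74.61 D=14.77; the largest is B.

Dominant species at T: B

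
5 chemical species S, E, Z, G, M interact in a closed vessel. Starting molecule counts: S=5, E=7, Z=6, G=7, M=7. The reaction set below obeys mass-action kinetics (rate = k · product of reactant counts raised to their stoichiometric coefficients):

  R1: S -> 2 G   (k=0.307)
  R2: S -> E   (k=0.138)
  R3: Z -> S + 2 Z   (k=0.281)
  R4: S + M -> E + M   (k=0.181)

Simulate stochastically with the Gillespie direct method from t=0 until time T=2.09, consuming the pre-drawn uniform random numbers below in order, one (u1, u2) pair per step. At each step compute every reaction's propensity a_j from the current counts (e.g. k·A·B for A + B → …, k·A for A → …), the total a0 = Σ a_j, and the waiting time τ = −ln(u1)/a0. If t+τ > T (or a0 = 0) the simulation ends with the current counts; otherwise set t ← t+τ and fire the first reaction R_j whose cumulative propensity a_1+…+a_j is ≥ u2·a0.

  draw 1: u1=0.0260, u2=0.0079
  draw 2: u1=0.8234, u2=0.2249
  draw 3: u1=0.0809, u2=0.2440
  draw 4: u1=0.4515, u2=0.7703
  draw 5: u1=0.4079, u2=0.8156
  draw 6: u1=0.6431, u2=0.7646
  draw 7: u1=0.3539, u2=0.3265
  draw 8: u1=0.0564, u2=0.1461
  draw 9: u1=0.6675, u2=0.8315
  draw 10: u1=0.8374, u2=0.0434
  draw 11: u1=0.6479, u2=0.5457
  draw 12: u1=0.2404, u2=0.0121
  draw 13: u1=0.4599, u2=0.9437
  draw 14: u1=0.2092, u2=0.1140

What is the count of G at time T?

t=0.000: S=5 E=7 Z=6 G=7 M=7
Draw 1: a1=1.535, a2=0.690, a3=1.686, a4=6.335, a0=10.246; τ=−ln(0.0260)/10.246=0.356 → t=0.356; u2·a0=0.0079·10.246=0.081 ≤ a1=1.535 → R1 fires; S=4 E=7 Z=6 G=9 M=7
Draw 2: a1=1.228, a2=0.552, a3=1.686, a4=5.068, a0=8.534; τ=−ln(0.8234)/8.534=0.023 → t=0.379; u2·a0=0.2249·8.534=1.919; a1+a2=1.780 < 1.919 ≤ a1+…+a3=3.466 → R3 fires; S=5 E=7 Z=7 G=9 M=7
Draw 3: a1=1.535, a2=0.690, a3=1.967, a4=6.335, a0=10.527; τ=−ln(0.0809)/10.527=0.239 → t=0.618; u2·a0=0.2440·10.527=2.569; a1+a2=2.225 < 2.569 ≤ a1+…+a3=4.192 → R3 fires; S=6 E=7 Z=8 G=9 M=7
Draw 4: a1=1.842, a2=0.828, a3=2.248, a4=7.602, a0=12.520; τ=−ln(0.4515)/12.520=0.064 → t=0.681; u2·a0=0.7703·12.520=9.644; a1+…+a3=4.918 < 9.644 ≤ a1+…+a4=12.520 → R4 fires; S=5 E=8 Z=8 G=9 M=7
Draw 5: a1=1.535, a2=0.690, a3=2.248, a4=6.335, a0=10.808; τ=−ln(0.4079)/10.808=0.083 → t=0.764; u2·a0=0.8156·10.808=8.815; a1+…+a3=4.473 < 8.815 ≤ a1+…+a4=10.808 → R4 fires; S=4 E=9 Z=8 G=9 M=7
Draw 6: a1=1.228, a2=0.552, a3=2.248, a4=5.068, a0=9.096; τ=−ln(0.6431)/9.096=0.049 → t=0.813; u2·a0=0.7646·9.096=6.955; a1+…+a3=4.028 < 6.955 ≤ a1+…+a4=9.096 → R4 fires; S=3 E=10 Z=8 G=9 M=7
Draw 7: a1=0.921, a2=0.414, a3=2.248, a4=3.801, a0=7.384; τ=−ln(0.3539)/7.384=0.141 → t=0.954; u2·a0=0.3265·7.384=2.411; a1+a2=1.335 < 2.411 ≤ a1+…+a3=3.583 → R3 fires; S=4 E=10 Z=9 G=9 M=7
Draw 8: a1=1.228, a2=0.552, a3=2.529, a4=5.068, a0=9.377; τ=−ln(0.0564)/9.377=0.307 → t=1.260; u2·a0=0.1461·9.377=1.370; a1=1.228 < 1.370 ≤ a1+a2=1.780 → R2 fires; S=3 E=11 Z=9 G=9 M=7
Draw 9: a1=0.921, a2=0.414, a3=2.529, a4=3.801, a0=7.665; τ=−ln(0.6675)/7.665=0.053 → t=1.313; u2·a0=0.8315·7.665=6.373; a1+…+a3=3.864 < 6.373 ≤ a1+…+a4=7.665 → R4 fires; S=2 E=12 Z=9 G=9 M=7
Draw 10: a1=0.614, a2=0.276, a3=2.529, a4=2.534, a0=5.953; τ=−ln(0.8374)/5.953=0.030 → t=1.343; u2·a0=0.0434·5.953=0.258 ≤ a1=0.614 → R1 fires; S=1 E=12 Z=9 G=11 M=7
Draw 11: a1=0.307, a2=0.138, a3=2.529, a4=1.267, a0=4.241; τ=−ln(0.6479)/4.241=0.102 → t=1.445; u2·a0=0.5457·4.241=2.314; a1+a2=0.445 < 2.314 ≤ a1+…+a3=2.974 → R3 fires; S=2 E=12 Z=10 G=11 M=7
Draw 12: a1=0.614, a2=0.276, a3=2.810, a4=2.534, a0=6.234; τ=−ln(0.2404)/6.234=0.229 → t=1.674; u2·a0=0.0121·6.234=0.075 ≤ a1=0.614 → R1 fires; S=1 E=12 Z=10 G=13 M=7
Draw 13: a1=0.307, a2=0.138, a3=2.810, a4=1.267, a0=4.522; τ=−ln(0.4599)/4.522=0.172 → t=1.845; u2·a0=0.9437·4.522=4.267; a1+…+a3=3.255 < 4.267 ≤ a1+…+a4=4.522 → R4 fires; S=0 E=13 Z=10 G=13 M=7
Draw 14: a1=0.000, a2=0.000, a3=2.810, a4=0.000, a0=2.810; τ=−ln(0.2092)/2.810=0.557 → t=2.402 > T=2.09: stop.
Read off G at T=2.09: 13

G at T = 13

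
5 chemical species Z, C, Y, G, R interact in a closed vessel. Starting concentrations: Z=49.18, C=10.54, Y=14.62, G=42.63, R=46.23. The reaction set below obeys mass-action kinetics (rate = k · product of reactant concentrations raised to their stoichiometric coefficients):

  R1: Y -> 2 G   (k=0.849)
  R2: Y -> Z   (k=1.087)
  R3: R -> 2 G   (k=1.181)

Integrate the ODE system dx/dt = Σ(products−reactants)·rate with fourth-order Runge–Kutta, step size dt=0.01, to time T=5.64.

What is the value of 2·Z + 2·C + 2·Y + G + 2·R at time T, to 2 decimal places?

Check how each reaction changes W = 2·Z + 2·C + 2·Y + G + 2·R (weight of products minus weight of reactants):
R1: Y -> 2 G: (1·2) − (2·1) = 2 − 2 = 0
R2: Y -> Z: (2·1) − (2·1) = 2 − 2 = 0
R3: R -> 2 G: (1·2) − (2·1) = 2 − 2 = 0
Every reaction leaves W unchanged, so W is conserved and no simulation is needed: W(T) = W(0) = 2·49.18 + 2·10.54 + 2·14.62 + 42.63 + 2·46.23 = 283.77

Value at T = 283.77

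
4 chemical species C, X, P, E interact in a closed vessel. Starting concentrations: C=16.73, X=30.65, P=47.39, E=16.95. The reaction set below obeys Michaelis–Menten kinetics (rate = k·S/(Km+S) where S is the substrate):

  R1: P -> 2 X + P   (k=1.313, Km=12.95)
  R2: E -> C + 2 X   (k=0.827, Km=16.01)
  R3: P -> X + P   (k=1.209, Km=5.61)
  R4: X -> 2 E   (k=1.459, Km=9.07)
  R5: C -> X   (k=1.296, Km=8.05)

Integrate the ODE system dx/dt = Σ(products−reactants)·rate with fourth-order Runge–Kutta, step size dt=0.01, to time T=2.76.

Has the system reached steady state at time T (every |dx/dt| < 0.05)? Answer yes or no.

Steady state at T: no

RK4 with dt=0.01: 276 steps to T=2.76. Trajectory (selected grid times):
t=0.00: C=16.73 X=30.65 P=47.39 E=16.95
t=0.31: C=16.59 X=31.81 P=47.39 E=17.52
t=0.61: C=16.46 X=32.93 P=47.39 E=18.07
t=0.92: C=16.33 X=34.10 P=47.39 E=18.65
t=1.23: C=16.20 X=35.26 P=47.39 E=19.22
t=1.53: C=16.08 X=36.38 P=47.39 E=19.79
t=1.84: C=15.95 X=37.55 P=47.39 E=20.37
t=2.15: C=15.83 X=38.71 P=47.39 E=20.96
t=2.45: C=15.71 X=39.84 P=47.39 E=21.53
t=2.76: C=15.60 X=41.01 P=47.39 E=22.12
Rates at T: R1=1.0312, R2=0.4797, R3=1.0810, R4=1.1947, R5=0.8548
dx/dt at T (Σ net stoichiometry × rate): C=-0.3750, X=+3.7629, P=+0.0000, E=+1.9098
Largest |dx/dt| is |+3.7629| (X) ≥ 0.05 → not steady.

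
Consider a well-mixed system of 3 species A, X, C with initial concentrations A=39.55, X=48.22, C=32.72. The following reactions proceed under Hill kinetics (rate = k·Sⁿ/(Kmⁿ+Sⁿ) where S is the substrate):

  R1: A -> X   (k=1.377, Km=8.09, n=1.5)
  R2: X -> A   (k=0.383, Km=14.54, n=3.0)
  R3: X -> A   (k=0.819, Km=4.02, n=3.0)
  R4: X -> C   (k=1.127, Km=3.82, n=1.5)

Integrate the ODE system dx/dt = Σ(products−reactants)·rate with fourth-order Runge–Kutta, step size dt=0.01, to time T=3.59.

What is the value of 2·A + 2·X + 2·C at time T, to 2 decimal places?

Check how each reaction changes W = 2·A + 2·X + 2·C (weight of products minus weight of reactants):
R1: A -> X: (2·1) − (2·1) = 2 − 2 = 0
R2: X -> A: (2·1) − (2·1) = 2 − 2 = 0
R3: X -> A: (2·1) − (2·1) = 2 − 2 = 0
R4: X -> C: (2·1) − (2·1) = 2 − 2 = 0
Every reaction leaves W unchanged, so W is conserved and no simulation is needed: W(T) = W(0) = 2·39.55 + 2·48.22 + 2·32.72 = 240.98

Value at T = 240.98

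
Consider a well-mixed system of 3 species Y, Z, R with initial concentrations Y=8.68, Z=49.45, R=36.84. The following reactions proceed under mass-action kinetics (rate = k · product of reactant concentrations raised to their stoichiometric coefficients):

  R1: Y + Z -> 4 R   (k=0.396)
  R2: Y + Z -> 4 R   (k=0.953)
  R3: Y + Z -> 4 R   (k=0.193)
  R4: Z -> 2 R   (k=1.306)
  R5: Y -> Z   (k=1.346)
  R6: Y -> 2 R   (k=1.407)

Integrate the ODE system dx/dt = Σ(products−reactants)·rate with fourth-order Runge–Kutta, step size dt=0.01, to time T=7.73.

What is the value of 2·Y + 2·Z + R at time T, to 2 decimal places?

Value at T = 153.10

Check how each reaction changes W = 2·Y + 2·Z + R (weight of products minus weight of reactants):
R1: Y + Z -> 4 R: (1·4) − (2·1 + 2·1) = 4 − 4 = 0
R2: Y + Z -> 4 R: (1·4) − (2·1 + 2·1) = 4 − 4 = 0
R3: Y + Z -> 4 R: (1·4) − (2·1 + 2·1) = 4 − 4 = 0
R4: Z -> 2 R: (1·2) − (2·1) = 2 − 2 = 0
R5: Y -> Z: (2·1) − (2·1) = 2 − 2 = 0
R6: Y -> 2 R: (1·2) − (2·1) = 2 − 2 = 0
Every reaction leaves W unchanged, so W is conserved and no simulation is needed: W(T) = W(0) = 2·8.68 + 2·49.45 + 36.84 = 153.10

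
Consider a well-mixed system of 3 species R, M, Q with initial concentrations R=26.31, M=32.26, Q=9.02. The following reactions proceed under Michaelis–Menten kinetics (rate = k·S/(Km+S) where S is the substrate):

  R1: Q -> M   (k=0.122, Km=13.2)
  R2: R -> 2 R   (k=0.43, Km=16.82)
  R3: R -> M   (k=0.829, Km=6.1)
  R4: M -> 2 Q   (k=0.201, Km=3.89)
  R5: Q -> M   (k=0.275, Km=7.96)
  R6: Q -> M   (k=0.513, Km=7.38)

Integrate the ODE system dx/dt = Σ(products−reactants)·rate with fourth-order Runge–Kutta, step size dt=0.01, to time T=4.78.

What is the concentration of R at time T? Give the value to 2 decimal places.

R at T = 24.35

RK4 with dt=0.01: 478 steps to T=4.78. Trajectory (selected grid times):
t=0.00: R=26.31 M=32.26 Q=9.02
t=0.53: R=26.09 M=32.77 Q=8.96
t=1.06: R=25.87 M=33.29 Q=8.90
t=1.59: R=25.66 M=33.80 Q=8.84
t=2.12: R=25.44 M=34.31 Q=8.78
t=2.66: R=25.22 M=34.82 Q=8.72
t=3.19: R=25.00 M=35.33 Q=8.66
t=3.72: R=24.79 M=35.84 Q=8.60
t=4.25: R=24.57 M=36.34 Q=8.55
t=4.78: R=24.35 M=36.84 Q=8.50
Read off R at T=4.78: 24.35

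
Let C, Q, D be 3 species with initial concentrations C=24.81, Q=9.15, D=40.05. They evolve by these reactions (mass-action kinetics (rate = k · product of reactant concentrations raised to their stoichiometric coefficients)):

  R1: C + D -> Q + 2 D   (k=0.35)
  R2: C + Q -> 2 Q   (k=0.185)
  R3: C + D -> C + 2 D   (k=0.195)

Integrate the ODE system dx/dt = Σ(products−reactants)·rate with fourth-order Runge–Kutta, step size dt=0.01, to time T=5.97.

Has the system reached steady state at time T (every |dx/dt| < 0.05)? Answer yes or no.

Steady state at T: yes

RK4 with dt=0.01: 597 steps to T=5.97. Trajectory (selected grid times):
t=0.00: C=24.81 Q=9.15 D=40.05
t=0.66: C=0.00 Q=33.96 D=72.39
t=1.33: C=0.00 Q=33.96 D=72.39
t=1.99: C=0.00 Q=33.96 D=72.39
t=2.65: C=0.00 Q=33.96 D=72.39
t=3.32: C=0.00 Q=33.96 D=72.39
t=3.98: C=0.00 Q=33.96 D=72.39
t=4.64: C=0.00 Q=33.96 D=72.39
t=5.31: C=0.00 Q=33.96 D=72.39
t=5.97: C=0.00 Q=33.96 D=72.39
Rates at T: R1=0.0000, R2=0.0000, R3=0.0000
dx/dt at T (Σ net stoichiometry × rate): C=-0.0000, Q=+0.0000, D=+0.0000
Largest |dx/dt| is |+0.0000| (D) < 0.05 → steady.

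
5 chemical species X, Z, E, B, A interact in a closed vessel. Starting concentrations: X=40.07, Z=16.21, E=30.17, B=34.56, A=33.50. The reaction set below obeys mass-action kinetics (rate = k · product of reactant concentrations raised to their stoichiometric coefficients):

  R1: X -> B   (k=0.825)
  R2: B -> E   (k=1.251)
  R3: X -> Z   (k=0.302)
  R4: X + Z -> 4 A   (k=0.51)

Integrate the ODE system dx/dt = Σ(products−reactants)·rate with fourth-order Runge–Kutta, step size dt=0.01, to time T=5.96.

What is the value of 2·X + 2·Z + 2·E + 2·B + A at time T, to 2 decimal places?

Value at T = 275.52

Check how each reaction changes W = 2·X + 2·Z + 2·E + 2·B + A (weight of products minus weight of reactants):
R1: X -> B: (2·1) − (2·1) = 2 − 2 = 0
R2: B -> E: (2·1) − (2·1) = 2 − 2 = 0
R3: X -> Z: (2·1) − (2·1) = 2 − 2 = 0
R4: X + Z -> 4 A: (1·4) − (2·1 + 2·1) = 4 − 4 = 0
Every reaction leaves W unchanged, so W is conserved and no simulation is needed: W(T) = W(0) = 2·40.07 + 2·16.21 + 2·30.17 + 2·34.56 + 33.50 = 275.52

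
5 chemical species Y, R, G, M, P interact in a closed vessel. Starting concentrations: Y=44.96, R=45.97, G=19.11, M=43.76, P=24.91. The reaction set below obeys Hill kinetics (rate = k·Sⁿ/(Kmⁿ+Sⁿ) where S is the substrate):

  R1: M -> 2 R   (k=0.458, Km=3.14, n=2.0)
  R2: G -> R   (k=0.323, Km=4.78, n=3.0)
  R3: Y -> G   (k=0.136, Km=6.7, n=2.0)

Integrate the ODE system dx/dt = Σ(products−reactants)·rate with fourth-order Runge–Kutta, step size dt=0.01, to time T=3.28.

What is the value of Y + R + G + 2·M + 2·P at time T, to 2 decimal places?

Value at T = 247.38

Check how each reaction changes W = Y + R + G + 2·M + 2·P (weight of products minus weight of reactants):
R1: M -> 2 R: (1·2) − (2·1) = 2 − 2 = 0
R2: G -> R: (1·1) − (1·1) = 1 − 1 = 0
R3: Y -> G: (1·1) − (1·1) = 1 − 1 = 0
Every reaction leaves W unchanged, so W is conserved and no simulation is needed: W(T) = W(0) = 44.96 + 45.97 + 19.11 + 2·43.76 + 2·24.91 = 247.38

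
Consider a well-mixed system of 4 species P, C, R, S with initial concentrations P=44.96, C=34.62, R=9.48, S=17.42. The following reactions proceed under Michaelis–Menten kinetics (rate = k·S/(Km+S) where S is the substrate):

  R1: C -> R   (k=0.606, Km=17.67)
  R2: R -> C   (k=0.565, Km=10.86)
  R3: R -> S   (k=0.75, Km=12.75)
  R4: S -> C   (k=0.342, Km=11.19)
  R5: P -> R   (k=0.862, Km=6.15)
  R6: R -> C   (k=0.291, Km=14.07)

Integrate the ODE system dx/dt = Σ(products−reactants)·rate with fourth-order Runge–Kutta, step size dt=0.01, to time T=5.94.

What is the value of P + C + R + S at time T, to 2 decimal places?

Check how each reaction changes W = P + C + R + S (weight of products minus weight of reactants):
R1: C -> R: (1·1) − (1·1) = 1 − 1 = 0
R2: R -> C: (1·1) − (1·1) = 1 − 1 = 0
R3: R -> S: (1·1) − (1·1) = 1 − 1 = 0
R4: S -> C: (1·1) − (1·1) = 1 − 1 = 0
R5: P -> R: (1·1) − (1·1) = 1 − 1 = 0
R6: R -> C: (1·1) − (1·1) = 1 − 1 = 0
Every reaction leaves W unchanged, so W is conserved and no simulation is needed: W(T) = W(0) = 44.96 + 34.62 + 9.48 + 17.42 = 106.48

Value at T = 106.48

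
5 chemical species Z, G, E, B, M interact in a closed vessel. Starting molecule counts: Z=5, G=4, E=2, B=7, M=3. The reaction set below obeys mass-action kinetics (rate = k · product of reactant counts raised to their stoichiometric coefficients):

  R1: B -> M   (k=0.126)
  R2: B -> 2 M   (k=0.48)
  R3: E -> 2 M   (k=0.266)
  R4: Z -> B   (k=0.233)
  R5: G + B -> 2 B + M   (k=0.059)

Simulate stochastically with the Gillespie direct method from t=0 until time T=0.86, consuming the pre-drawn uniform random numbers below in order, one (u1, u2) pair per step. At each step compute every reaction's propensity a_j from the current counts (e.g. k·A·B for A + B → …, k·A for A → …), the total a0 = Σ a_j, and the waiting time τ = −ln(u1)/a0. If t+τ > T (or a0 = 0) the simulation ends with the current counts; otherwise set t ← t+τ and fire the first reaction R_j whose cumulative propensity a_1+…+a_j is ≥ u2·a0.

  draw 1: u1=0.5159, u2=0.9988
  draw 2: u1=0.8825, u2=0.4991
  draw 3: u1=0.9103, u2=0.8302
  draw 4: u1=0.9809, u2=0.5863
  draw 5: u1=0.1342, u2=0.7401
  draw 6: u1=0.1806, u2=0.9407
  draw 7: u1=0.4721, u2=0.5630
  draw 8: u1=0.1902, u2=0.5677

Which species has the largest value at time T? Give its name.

t=0.000: Z=5 G=4 E=2 B=7 M=3
Draw 1: a1=0.882, a2=3.360, a3=0.532, a4=1.165, a5=1.652, a0=7.591; τ=−ln(0.5159)/7.591=0.087 → t=0.087; u2·a0=0.9988·7.591=7.582; a1+…+a4=5.939 < 7.582 ≤ a1+…+a5=7.591 → R5 fires; Z=5 G=3 E=2 B=8 M=4
Draw 2: a1=1.008, a2=3.840, a3=0.532, a4=1.165, a5=1.416, a0=7.961; τ=−ln(0.8825)/7.961=0.016 → t=0.103; u2·a0=0.4991·7.961=3.973; a1=1.008 < 3.973 ≤ a1+a2=4.848 → R2 fires; Z=5 G=3 E=2 B=7 M=6
Draw 3: a1=0.882, a2=3.360, a3=0.532, a4=1.165, a5=1.239, a0=7.178; τ=−ln(0.9103)/7.178=0.013 → t=0.116; u2·a0=0.8302·7.178=5.959; a1+…+a4=5.939 < 5.959 ≤ a1+…+a5=7.178 → R5 fires; Z=5 G=2 E=2 B=8 M=7
Draw 4: a1=1.008, a2=3.840, a3=0.532, a4=1.165, a5=0.944, a0=7.489; τ=−ln(0.9809)/7.489=0.003 → t=0.119; u2·a0=0.5863·7.489=4.391; a1=1.008 < 4.391 ≤ a1+a2=4.848 → R2 fires; Z=5 G=2 E=2 B=7 M=9
Draw 5: a1=0.882, a2=3.360, a3=0.532, a4=1.165, a5=0.826, a0=6.765; τ=−ln(0.1342)/6.765=0.297 → t=0.415; u2·a0=0.7401·6.765=5.007; a1+…+a3=4.774 < 5.007 ≤ a1+…+a4=5.939 → R4 fires; Z=4 G=2 E=2 B=8 M=9
Draw 6: a1=1.008, a2=3.840, a3=0.532, a4=0.932, a5=0.944, a0=7.256; τ=−ln(0.1806)/7.256=0.236 → t=0.651; u2·a0=0.9407·7.256=6.826; a1+…+a4=6.312 < 6.826 ≤ a1+…+a5=7.256 → R5 fires; Z=4 G=1 E=2 B=9 M=10
Draw 7: a1=1.134, a2=4.320, a3=0.532, a4=0.932, a5=0.531, a0=7.449; τ=−ln(0.4721)/7.449=0.101 → t=0.752; u2·a0=0.5630·7.449=4.194; a1=1.134 < 4.194 ≤ a1+a2=5.454 → R2 fires; Z=4 G=1 E=2 B=8 M=12
Draw 8: a1=1.008, a2=3.840, a3=0.532, a4=0.932, a5=0.472, a0=6.784; τ=−ln(0.1902)/6.784=0.245 → t=0.997 > T=0.86: stop.
At T=0.86: Z=4 G=1 E=2 B=8 M=12; the largest is M.

Dominant species at T: M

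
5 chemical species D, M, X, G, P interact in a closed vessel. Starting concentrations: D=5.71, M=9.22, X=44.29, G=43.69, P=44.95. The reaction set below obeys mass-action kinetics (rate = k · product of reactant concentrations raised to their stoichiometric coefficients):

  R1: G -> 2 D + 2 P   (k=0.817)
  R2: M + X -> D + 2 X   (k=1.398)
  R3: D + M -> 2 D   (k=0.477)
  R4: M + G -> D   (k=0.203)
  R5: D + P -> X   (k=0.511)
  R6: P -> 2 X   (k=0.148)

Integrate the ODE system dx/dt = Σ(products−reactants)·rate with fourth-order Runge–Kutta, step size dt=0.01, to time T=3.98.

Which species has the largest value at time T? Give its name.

Dominant species at T: X

RK4 with dt=0.01: 398 steps to T=3.98. Trajectory (selected grid times):
t=0.00: D=5.71 M=9.22 X=44.29 G=43.69 P=44.95
t=0.44: D=3.20 M=0.00 X=94.04 G=29.82 P=31.01
t=0.88: D=2.45 M=0.00 X=116.66 G=20.81 P=28.34
t=1.33: D=1.86 M=0.00 X=133.67 G=14.41 P=25.94
t=1.77: D=1.42 M=0.00 X=146.05 G=10.06 P=23.88
t=2.21: D=1.08 M=0.00 X=155.46 G=7.02 P=22.04
t=2.65: D=0.82 M=0.00 X=162.72 G=4.90 P=20.40
t=3.10: D=0.61 M=0.00 X=168.56 G=3.39 P=18.89
t=3.54: D=0.46 M=0.00 X=173.13 G=2.37 P=17.55
t=3.98: D=0.35 M=0.00 X=176.88 G=1.65 P=16.34
At T=3.98: D=0.35 M=0.00 X=176.88 G=1.65 P=16.34; the largest is X.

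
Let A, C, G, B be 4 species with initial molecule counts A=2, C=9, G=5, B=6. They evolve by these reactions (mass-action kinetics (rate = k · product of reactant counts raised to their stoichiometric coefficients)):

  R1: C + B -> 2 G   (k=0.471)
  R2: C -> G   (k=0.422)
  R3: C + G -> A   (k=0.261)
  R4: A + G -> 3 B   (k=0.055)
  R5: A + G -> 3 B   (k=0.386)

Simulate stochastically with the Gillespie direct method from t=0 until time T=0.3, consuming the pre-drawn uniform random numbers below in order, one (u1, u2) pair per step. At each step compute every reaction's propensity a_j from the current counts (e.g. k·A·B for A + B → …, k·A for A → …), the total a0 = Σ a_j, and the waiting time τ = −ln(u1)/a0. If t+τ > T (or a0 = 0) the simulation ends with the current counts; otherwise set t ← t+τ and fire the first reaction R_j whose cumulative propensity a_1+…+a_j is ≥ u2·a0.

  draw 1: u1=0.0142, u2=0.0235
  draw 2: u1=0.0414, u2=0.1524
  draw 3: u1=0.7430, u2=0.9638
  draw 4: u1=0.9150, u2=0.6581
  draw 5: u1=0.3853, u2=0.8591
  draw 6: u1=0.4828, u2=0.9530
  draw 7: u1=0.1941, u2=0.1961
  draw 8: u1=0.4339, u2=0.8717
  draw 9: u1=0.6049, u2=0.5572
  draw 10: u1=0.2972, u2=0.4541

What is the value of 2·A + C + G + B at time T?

Value at T = 24

Check how each reaction changes W = 2·A + C + G + B (weight of products minus weight of reactants):
R1: C + B -> 2 G: (1·2) − (1·1 + 1·1) = 2 − 2 = 0
R2: C -> G: (1·1) − (1·1) = 1 − 1 = 0
R3: C + G -> A: (2·1) − (1·1 + 1·1) = 2 − 2 = 0
R4: A + G -> 3 B: (1·3) − (2·1 + 1·1) = 3 − 3 = 0
R5: A + G -> 3 B: (1·3) − (2·1 + 1·1) = 3 − 3 = 0
Every reaction leaves W unchanged, so W is conserved and no simulation is needed: W(T) = W(0) = 2·2 + 9 + 5 + 6 = 24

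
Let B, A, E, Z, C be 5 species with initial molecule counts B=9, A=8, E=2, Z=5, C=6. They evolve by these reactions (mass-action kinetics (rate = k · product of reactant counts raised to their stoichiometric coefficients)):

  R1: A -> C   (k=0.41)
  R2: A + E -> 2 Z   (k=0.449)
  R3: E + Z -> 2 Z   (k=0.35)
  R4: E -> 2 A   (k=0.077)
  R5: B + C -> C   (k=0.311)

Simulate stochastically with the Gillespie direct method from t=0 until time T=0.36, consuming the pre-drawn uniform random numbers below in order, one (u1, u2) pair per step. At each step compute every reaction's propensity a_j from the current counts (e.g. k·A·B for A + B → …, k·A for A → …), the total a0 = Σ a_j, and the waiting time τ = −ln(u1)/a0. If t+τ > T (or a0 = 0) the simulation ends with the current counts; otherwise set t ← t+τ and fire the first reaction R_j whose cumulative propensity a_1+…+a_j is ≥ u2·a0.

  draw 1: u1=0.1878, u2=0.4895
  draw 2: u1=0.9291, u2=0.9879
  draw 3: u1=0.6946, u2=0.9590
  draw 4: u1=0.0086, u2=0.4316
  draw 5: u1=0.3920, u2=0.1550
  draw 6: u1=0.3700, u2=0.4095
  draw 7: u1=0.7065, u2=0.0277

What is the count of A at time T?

A at T = 7

t=0.000: B=9 A=8 E=2 Z=5 C=6
Draw 1: a1=3.280, a2=7.184, a3=3.500, a4=0.154, a5=16.794, a0=30.912; τ=−ln(0.1878)/30.912=0.054 → t=0.054; u2·a0=0.4895·30.912=15.131; a1+…+a4=14.118 < 15.131 ≤ a1+…+a5=30.912 → R5 fires; B=8 A=8 E=2 Z=5 C=6
Draw 2: a1=3.280, a2=7.184, a3=3.500, a4=0.154, a5=14.928, a0=29.046; τ=−ln(0.9291)/29.046=0.003 → t=0.057; u2·a0=0.9879·29.046=28.695; a1+…+a4=14.118 < 28.695 ≤ a1+…+a5=29.046 → R5 fires; B=7 A=8 E=2 Z=5 C=6
Draw 3: a1=3.280, a2=7.184, a3=3.500, a4=0.154, a5=13.062, a0=27.180; τ=−ln(0.6946)/27.180=0.013 → t=0.070; u2·a0=0.9590·27.180=26.066; a1+…+a4=14.118 < 26.066 ≤ a1+…+a5=27.180 → R5 fires; B=6 A=8 E=2 Z=5 C=6
Draw 4: a1=3.280, a2=7.184, a3=3.500, a4=0.154, a5=11.196, a0=25.314; τ=−ln(0.0086)/25.314=0.188 → t=0.258; u2·a0=0.4316·25.314=10.926; a1+a2=10.464 < 10.926 ≤ a1+…+a3=13.964 → R3 fires; B=6 A=8 E=1 Z=6 C=6
Draw 5: a1=3.280, a2=3.592, a3=2.100, a4=0.077, a5=11.196, a0=20.245; τ=−ln(0.3920)/20.245=0.046 → t=0.304; u2·a0=0.1550·20.245=3.138 ≤ a1=3.280 → R1 fires; B=6 A=7 E=1 Z=6 C=7
Draw 6: a1=2.870, a2=3.143, a3=2.100, a4=0.077, a5=13.062, a0=21.252; τ=−ln(0.3700)/21.252=0.047 → t=0.351; u2·a0=0.4095·21.252=8.703; a1+…+a4=8.190 < 8.703 ≤ a1+…+a5=21.252 → R5 fires; B=5 A=7 E=1 Z=6 C=7
Draw 7: a1=2.870, a2=3.143, a3=2.100, a4=0.077, a5=10.885, a0=19.075; τ=−ln(0.7065)/19.075=0.018 → t=0.369 > T=0.36: stop.
Read off A at T=0.36: 7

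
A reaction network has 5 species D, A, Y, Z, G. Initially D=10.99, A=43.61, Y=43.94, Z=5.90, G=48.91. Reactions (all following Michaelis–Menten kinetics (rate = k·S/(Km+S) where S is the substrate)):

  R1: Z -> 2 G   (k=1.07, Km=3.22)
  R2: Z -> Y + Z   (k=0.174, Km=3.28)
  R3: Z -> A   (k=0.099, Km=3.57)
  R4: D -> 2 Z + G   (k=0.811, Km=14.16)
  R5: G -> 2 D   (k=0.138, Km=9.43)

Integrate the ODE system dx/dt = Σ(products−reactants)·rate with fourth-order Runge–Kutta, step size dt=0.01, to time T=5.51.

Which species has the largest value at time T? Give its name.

Dominant species at T: G

RK4 with dt=0.01: 551 steps to T=5.51. Trajectory (selected grid times):
t=0.00: D=10.99 A=43.61 Y=43.94 Z=5.90 G=48.91
t=0.61: D=10.92 A=43.65 Y=44.01 Z=5.87 G=49.90
t=1.22: D=10.84 A=43.69 Y=44.08 Z=5.84 G=50.89
t=1.84: D=10.77 A=43.72 Y=44.15 Z=5.81 G=51.89
t=2.45: D=10.70 A=43.76 Y=44.21 Z=5.78 G=52.87
t=3.06: D=10.63 A=43.80 Y=44.28 Z=5.75 G=53.85
t=3.67: D=10.56 A=43.84 Y=44.35 Z=5.72 G=54.82
t=4.29: D=10.49 A=43.87 Y=44.42 Z=5.69 G=55.81
t=4.90: D=10.43 A=43.91 Y=44.48 Z=5.65 G=56.78
t=5.51: D=10.36 A=43.95 Y=44.55 Z=5.62 G=57.75
At T=5.51: D=10.36 A=43.95 Y=44.55 Z=5.62 G=57.75; the largest is G.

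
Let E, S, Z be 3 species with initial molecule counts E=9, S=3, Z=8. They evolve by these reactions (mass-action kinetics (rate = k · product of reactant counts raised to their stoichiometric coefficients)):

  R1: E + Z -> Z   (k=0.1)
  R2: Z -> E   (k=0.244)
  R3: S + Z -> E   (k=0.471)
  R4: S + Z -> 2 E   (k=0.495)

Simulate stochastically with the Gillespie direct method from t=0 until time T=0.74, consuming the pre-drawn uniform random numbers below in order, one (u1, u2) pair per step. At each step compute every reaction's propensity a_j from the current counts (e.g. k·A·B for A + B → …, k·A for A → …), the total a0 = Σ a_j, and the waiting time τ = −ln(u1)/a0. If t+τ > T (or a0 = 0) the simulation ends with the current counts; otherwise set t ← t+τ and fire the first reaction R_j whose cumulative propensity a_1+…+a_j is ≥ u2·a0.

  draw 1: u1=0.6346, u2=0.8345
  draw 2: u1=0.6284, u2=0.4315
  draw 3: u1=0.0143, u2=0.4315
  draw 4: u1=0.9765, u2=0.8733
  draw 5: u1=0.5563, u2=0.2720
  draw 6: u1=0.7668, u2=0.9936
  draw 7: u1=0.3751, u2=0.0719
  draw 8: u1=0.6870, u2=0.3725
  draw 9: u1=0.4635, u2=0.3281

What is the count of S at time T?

S at T = 0

t=0.000: E=9 S=3 Z=8
Draw 1: a1=7.200, a2=1.952, a3=11.304, a4=11.880, a0=32.336; τ=−ln(0.6346)/32.336=0.014 → t=0.014; u2·a0=0.8345·32.336=26.984; a1+…+a3=20.456 < 26.984 ≤ a1+…+a4=32.336 → R4 fires; E=11 S=2 Z=7
Draw 2: a1=7.700, a2=1.708, a3=6.594, a4=6.930, a0=22.932; τ=−ln(0.6284)/22.932=0.020 → t=0.034; u2·a0=0.4315·22.932=9.895; a1+a2=9.408 < 9.895 ≤ a1+…+a3=16.002 → R3 fires; E=12 S=1 Z=6
Draw 3: a1=7.200, a2=1.464, a3=2.826, a4=2.970, a0=14.460; τ=−ln(0.0143)/14.460=0.294 → t=0.328; u2·a0=0.4315·14.460=6.239 ≤ a1=7.200 → R1 fires; E=11 S=1 Z=6
Draw 4: a1=6.600, a2=1.464, a3=2.826, a4=2.970, a0=13.860; τ=−ln(0.9765)/13.860=0.002 → t=0.330; u2·a0=0.8733·13.860=12.104; a1+…+a3=10.890 < 12.104 ≤ a1+…+a4=13.860 → R4 fires; E=13 S=0 Z=5
Draw 5: a1=6.500, a2=1.220, a3=0.000, a4=0.000, a0=7.720; τ=−ln(0.5563)/7.720=0.076 → t=0.406; u2·a0=0.2720·7.720=2.100 ≤ a1=6.500 → R1 fires; E=12 S=0 Z=5
Draw 6: a1=6.000, a2=1.220, a3=0.000, a4=0.000, a0=7.220; τ=−ln(0.7668)/7.220=0.037 → t=0.443; u2·a0=0.9936·7.220=7.174; a1=6.000 < 7.174 ≤ a1+a2=7.220 → R2 fires; E=13 S=0 Z=4
Draw 7: a1=5.200, a2=0.976, a3=0.000, a4=0.000, a0=6.176; τ=−ln(0.3751)/6.176=0.159 → t=0.601; u2·a0=0.0719·6.176=0.444 ≤ a1=5.200 → R1 fires; E=12 S=0 Z=4
Draw 8: a1=4.800, a2=0.976, a3=0.000, a4=0.000, a0=5.776; τ=−ln(0.6870)/5.776=0.065 → t=0.666; u2·a0=0.3725·5.776=2.152 ≤ a1=4.800 → R1 fires; E=11 S=0 Z=4
Draw 9: a1=4.400, a2=0.976, a3=0.000, a4=0.000, a0=5.376; τ=−ln(0.4635)/5.376=0.143 → t=0.809 > T=0.74: stop.
Read off S at T=0.74: 0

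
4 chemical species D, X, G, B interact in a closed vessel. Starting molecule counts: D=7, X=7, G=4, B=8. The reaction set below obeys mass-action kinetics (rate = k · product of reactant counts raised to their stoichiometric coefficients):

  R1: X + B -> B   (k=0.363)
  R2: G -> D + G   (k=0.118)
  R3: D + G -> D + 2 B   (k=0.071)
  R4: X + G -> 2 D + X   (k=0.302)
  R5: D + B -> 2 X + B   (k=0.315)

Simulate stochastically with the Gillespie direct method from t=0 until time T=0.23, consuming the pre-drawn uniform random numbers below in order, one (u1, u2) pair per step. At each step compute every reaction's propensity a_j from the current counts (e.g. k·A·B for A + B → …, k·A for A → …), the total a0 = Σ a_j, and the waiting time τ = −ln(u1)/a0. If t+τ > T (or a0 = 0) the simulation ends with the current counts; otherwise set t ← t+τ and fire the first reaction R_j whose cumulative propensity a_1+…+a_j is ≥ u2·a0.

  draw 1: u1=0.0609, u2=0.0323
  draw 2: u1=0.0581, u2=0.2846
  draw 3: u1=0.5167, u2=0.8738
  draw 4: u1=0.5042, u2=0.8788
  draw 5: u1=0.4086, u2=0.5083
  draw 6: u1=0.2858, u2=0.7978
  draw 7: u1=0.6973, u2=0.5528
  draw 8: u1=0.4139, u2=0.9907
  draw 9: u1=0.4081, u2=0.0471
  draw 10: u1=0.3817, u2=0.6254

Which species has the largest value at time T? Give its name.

t=0.000: D=7 X=7 G=4 B=8
Draw 1: a1=20.328, a2=0.472, a3=1.988, a4=8.456, a5=17.640, a0=48.884; τ=−ln(0.0609)/48.884=0.057 → t=0.057; u2·a0=0.0323·48.884=1.579 ≤ a1=20.328 → R1 fires; D=7 X=6 G=4 B=8
Draw 2: a1=17.424, a2=0.472, a3=1.988, a4=7.248, a5=17.640, a0=44.772; τ=−ln(0.0581)/44.772=0.064 → t=0.121; u2·a0=0.2846·44.772=12.742 ≤ a1=17.424 → R1 fires; D=7 X=5 G=4 B=8
Draw 3: a1=14.520, a2=0.472, a3=1.988, a4=6.040, a5=17.640, a0=40.660; τ=−ln(0.5167)/40.660=0.016 → t=0.137; u2·a0=0.8738·40.660=35.529; a1+…+a4=23.020 < 35.529 ≤ a1+…+a5=40.660 → R5 fires; D=6 X=7 G=4 B=8
Draw 4: a1=20.328, a2=0.472, a3=1.704, a4=8.456, a5=15.120, a0=46.080; τ=−ln(0.5042)/46.080=0.015 → t=0.152; u2·a0=0.8788·46.080=40.495; a1+…+a4=30.960 < 40.495 ≤ a1+…+a5=46.080 → R5 fires; D=5 X=9 G=4 B=8
Draw 5: a1=26.136, a2=0.472, a3=1.420, a4=10.872, a5=12.600, a0=51.500; τ=−ln(0.4086)/51.500=0.017 → t=0.169; u2·a0=0.5083·51.500=26.177; a1=26.136 < 26.177 ≤ a1+a2=26.608 → R2 fires; D=6 X=9 G=4 B=8
Draw 6: a1=26.136, a2=0.472, a3=1.704, a4=10.872, a5=15.120, a0=54.304; τ=−ln(0.2858)/54.304=0.023 → t=0.192; u2·a0=0.7978·54.304=43.324; a1+…+a4=39.184 < 43.324 ≤ a1+…+a5=54.304 → R5 fires; D=5 X=11 G=4 B=8
Draw 7: a1=31.944, a2=0.472, a3=1.420, a4=13.288, a5=12.600, a0=59.724; τ=−ln(0.6973)/59.724=0.006 → t=0.198; u2·a0=0.5528·59.724=33.015; a1+a2=32.416 < 33.015 ≤ a1+…+a3=33.836 → R3 fires; D=5 X=11 G=3 B=10
Draw 8: a1=39.930, a2=0.354, a3=1.065, a4=9.966, a5=15.750, a0=67.065; τ=−ln(0.4139)/67.065=0.013 → t=0.212; u2·a0=0.9907·67.065=66.441; a1+…+a4=51.315 < 66.441 ≤ a1+…+a5=67.065 → R5 fires; D=4 X=13 G=3 B=10
Draw 9: a1=47.190, a2=0.354, a3=0.852, a4=11.778, a5=12.600, a0=72.774; τ=−ln(0.4081)/72.774=0.012 → t=0.224; u2·a0=0.0471·72.774=3.428 ≤ a1=47.190 → R1 fires; D=4 X=12 G=3 B=10
Draw 10: a1=43.560, a2=0.354, a3=0.852, a4=10.872, a5=12.600, a0=68.238; τ=−ln(0.3817)/68.238=0.014 → t=0.238 > T=0.23: stop.
At T=0.23: D=4 X=12 G=3 B=10; the largest is X.

Dominant species at T: X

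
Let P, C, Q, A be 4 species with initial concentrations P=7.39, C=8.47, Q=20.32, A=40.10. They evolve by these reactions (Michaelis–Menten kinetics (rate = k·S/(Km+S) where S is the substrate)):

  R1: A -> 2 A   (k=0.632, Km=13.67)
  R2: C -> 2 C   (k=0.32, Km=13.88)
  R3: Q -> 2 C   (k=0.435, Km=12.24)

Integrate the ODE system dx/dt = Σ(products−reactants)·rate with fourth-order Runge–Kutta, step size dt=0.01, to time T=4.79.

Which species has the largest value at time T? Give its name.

RK4 with dt=0.01: 479 steps to T=4.79. Trajectory (selected grid times):
t=0.00: P=7.39 C=8.47 Q=20.32 A=40.10
t=0.53: P=7.39 C=8.82 Q=20.18 A=40.35
t=1.06: P=7.39 C=9.18 Q=20.03 A=40.60
t=1.60: P=7.39 C=9.54 Q=19.89 A=40.86
t=2.13: P=7.39 C=9.89 Q=19.74 A=41.11
t=2.66: P=7.39 C=10.25 Q=19.60 A=41.36
t=3.19: P=7.39 C=10.60 Q=19.46 A=41.61
t=3.73: P=7.39 C=10.97 Q=19.32 A=41.87
t=4.26: P=7.39 C=11.32 Q=19.18 A=42.12
t=4.79: P=7.39 C=11.68 Q=19.04 A=42.37
At T=4.79: P=7.39 C=11.68 Q=19.04 A=42.37; the largest is A.

Dominant species at T: A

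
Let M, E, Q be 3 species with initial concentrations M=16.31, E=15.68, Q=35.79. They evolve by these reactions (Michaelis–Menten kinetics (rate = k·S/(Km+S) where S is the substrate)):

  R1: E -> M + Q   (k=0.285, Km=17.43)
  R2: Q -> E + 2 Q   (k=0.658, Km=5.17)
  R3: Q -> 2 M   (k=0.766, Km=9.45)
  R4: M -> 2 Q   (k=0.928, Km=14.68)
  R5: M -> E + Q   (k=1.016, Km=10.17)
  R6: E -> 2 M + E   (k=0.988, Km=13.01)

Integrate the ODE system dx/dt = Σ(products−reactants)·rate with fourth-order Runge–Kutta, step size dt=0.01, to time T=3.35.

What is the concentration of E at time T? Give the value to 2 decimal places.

E at T = 19.34

RK4 with dt=0.01: 335 steps to T=3.35. Trajectory (selected grid times):
t=0.00: M=16.31 E=15.68 Q=35.79
t=0.37: M=16.80 E=16.08 Q=36.43
t=0.74: M=17.28 E=16.47 Q=37.07
t=1.12: M=17.79 E=16.88 Q=37.74
t=1.49: M=18.28 E=17.29 Q=38.40
t=1.86: M=18.77 E=17.69 Q=39.06
t=2.23: M=19.27 E=18.10 Q=39.73
t=2.61: M=19.78 E=18.52 Q=40.43
t=2.98: M=20.28 E=18.93 Q=41.12
t=3.35: M=20.78 E=19.34 Q=41.81
Read off E at T=3.35: 19.34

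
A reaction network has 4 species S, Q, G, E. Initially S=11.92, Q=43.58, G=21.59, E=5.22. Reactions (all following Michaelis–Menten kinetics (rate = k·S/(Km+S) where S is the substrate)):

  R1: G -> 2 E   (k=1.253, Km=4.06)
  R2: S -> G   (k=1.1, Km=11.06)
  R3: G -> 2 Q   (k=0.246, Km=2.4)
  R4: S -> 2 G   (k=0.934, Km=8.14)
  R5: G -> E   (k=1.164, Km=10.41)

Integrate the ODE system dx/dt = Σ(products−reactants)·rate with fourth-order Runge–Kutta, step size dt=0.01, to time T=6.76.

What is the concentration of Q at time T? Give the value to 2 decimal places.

RK4 with dt=0.01: 676 steps to T=6.76. Trajectory (selected grid times):
t=0.00: S=11.92 Q=43.58 G=21.59 E=5.22
t=0.75: S=11.09 Q=43.91 G=21.29 E=7.39
t=1.50: S=10.29 Q=44.24 G=20.95 E=9.55
t=2.25: S=9.51 Q=44.57 G=20.57 E=11.70
t=3.00: S=8.77 Q=44.90 G=20.16 E=13.85
t=3.76: S=8.05 Q=45.24 G=19.70 E=16.01
t=4.51: S=7.37 Q=45.57 G=19.21 E=18.14
t=5.26: S=6.72 Q=45.89 G=18.68 E=20.25
t=6.01: S=6.11 Q=46.22 G=18.11 E=22.34
t=6.76: S=5.53 Q=46.55 G=17.50 E=24.43
Read off Q at T=6.76: 46.55

Q at T = 46.55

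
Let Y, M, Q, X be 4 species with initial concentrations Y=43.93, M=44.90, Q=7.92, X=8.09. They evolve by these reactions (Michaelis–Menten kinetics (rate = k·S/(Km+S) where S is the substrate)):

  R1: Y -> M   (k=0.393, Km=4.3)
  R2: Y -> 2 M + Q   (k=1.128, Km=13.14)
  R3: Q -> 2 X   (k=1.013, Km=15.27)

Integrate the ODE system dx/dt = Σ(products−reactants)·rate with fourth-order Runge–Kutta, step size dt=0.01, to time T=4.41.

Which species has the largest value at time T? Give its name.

RK4 with dt=0.01: 441 steps to T=4.41. Trajectory (selected grid times):
t=0.00: Y=43.93 M=44.90 Q=7.92 X=8.09
t=0.49: Y=43.33 M=45.92 Q=8.17 X=8.43
t=0.98: Y=42.73 M=46.95 Q=8.42 X=8.78
t=1.47: Y=42.13 M=47.97 Q=8.67 X=9.14
t=1.96: Y=41.54 M=48.98 Q=8.91 X=9.50
t=2.45: Y=40.95 M=49.99 Q=9.14 X=9.87
t=2.94: Y=40.35 M=51.00 Q=9.37 X=10.24
t=3.43: Y=39.76 M=52.01 Q=9.60 X=10.62
t=3.92: Y=39.18 M=53.01 Q=9.82 X=11.01
t=4.41: Y=38.59 M=54.01 Q=10.04 X=11.40
At T=4.41: Y=38.59 M=54.01 Q=10.04 X=11.40; the largest is M.

Dominant species at T: M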